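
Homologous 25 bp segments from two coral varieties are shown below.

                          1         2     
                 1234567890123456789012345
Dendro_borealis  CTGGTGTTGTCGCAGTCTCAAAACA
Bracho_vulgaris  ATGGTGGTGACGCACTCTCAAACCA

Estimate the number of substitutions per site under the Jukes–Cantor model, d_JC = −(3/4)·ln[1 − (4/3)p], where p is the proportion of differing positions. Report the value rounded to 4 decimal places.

0.2326

Differing sites — 1:C/A; 7:T/G; 10:T/A; 15:G/C; 23:A/C.
p = 5/25 = 0.200000.
d = −0.75 · ln(1 − (4/3)·0.200000) = −0.75 · ln(0.733333) = −0.75 · (-0.310155) = 0.2326.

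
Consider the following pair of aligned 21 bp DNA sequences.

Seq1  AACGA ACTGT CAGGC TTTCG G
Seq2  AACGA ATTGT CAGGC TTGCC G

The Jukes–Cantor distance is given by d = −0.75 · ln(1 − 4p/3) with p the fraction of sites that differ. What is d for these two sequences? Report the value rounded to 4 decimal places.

Mismatches occur at site 7 (C↔T), site 18 (T↔G), site 20 (G↔C).
p = 3/21 = 0.142857.
d = −0.75 · ln(1 − (4/3)·0.142857) = −0.75 · ln(0.809524) = −0.75 · (-0.211309) = 0.1585.

0.1585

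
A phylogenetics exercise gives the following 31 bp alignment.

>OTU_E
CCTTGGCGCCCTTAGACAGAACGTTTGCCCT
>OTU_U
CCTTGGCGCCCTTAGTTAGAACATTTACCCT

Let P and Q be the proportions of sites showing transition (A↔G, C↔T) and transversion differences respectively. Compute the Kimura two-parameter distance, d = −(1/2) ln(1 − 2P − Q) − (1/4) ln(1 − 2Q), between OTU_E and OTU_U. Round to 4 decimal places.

Mismatches occur at site 16 (A/T, transversion), site 17 (C/T, transition), site 23 (G/A, transition), site 27 (G/A, transition).
Of the 4 differences, 3 transitions and 1 transversion over 31 sites: P = 3/31 = 0.096774, Q = 1/31 = 0.032258.
d = −0.5·ln(0.774194) − 0.25·ln(0.935484) = −0.5·(-0.255933) − 0.25·(-0.066691) = 0.1446.

0.1446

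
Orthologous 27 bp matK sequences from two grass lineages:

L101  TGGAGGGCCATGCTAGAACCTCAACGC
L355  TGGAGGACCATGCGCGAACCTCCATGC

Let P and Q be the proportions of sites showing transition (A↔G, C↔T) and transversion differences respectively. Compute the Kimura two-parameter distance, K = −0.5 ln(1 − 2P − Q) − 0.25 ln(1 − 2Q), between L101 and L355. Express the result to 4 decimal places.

Differing sites — 7:G/A (Ti); 14:T/G (Tv); 15:A/C (Tv); 23:A/C (Tv); 25:C/T (Ti).
Of the 5 differences, 2 transitions and 3 transversions over 27 sites: P = 2/27 = 0.074074, Q = 3/27 = 0.111111.
d = −0.5·ln(0.740741) − 0.25·ln(0.777778) = −0.5·(-0.300104) − 0.25·(-0.251314) = 0.2129.

0.2129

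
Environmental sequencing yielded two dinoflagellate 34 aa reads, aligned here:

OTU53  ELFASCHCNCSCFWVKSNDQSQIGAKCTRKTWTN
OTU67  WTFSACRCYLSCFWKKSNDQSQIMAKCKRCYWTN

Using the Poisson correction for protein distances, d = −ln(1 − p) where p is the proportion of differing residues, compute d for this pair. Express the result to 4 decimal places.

The sequences differ at positions 1 (E/W), 2 (L/T), 4 (A/S), 5 (S/A), 7 (H/R), 9 (N/Y), 10 (C/L), 15 (V/K), 24 (G/M), 28 (T/K), 30 (K/C), 31 (T/Y).
p = 12/34 = 0.352941.
d = −ln(1 − 0.352941) = −ln(0.647059) = 0.4353.

0.4353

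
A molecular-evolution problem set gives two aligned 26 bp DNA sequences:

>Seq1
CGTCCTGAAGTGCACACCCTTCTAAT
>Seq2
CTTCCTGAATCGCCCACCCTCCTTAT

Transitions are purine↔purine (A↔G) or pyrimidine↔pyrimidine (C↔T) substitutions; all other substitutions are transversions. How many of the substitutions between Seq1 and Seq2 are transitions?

2

Mismatches occur at site 2 (G→T, transversion), site 10 (G→T, transversion), site 11 (T→C, transition), site 14 (A→C, transversion), site 21 (T→C, transition), site 24 (A→T, transversion).
Of the 6 differences, 2 transitions and 4 transversions, so the answer is 2.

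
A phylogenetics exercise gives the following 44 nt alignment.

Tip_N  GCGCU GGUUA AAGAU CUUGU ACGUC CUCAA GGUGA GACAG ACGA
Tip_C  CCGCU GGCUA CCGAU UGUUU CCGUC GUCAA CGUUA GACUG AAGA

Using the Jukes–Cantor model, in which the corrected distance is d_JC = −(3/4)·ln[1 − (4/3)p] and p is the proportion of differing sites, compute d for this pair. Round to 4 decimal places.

0.3756

Differing sites — 1:G/C; 8:U/C; 11:A/C; 12:A/C; 16:C/U; 17:U/G; 19:G/U; 21:A/C; 26:C/G; 31:G/C; 34:G/U; 39:A/U; 42:C/A.
p = 13/44 = 0.295455.
d = −0.75 · ln(1 − (4/3)·0.295455) = −0.75 · ln(0.606060) = −0.75 · (-0.500776) = 0.3756.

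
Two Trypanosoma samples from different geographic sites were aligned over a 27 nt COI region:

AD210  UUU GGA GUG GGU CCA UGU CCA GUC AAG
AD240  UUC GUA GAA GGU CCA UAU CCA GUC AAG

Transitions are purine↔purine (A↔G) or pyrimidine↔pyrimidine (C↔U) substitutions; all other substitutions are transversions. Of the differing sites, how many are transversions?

Differing sites — 3:U/C (Ti); 5:G/U (Tv); 8:U/A (Tv); 9:G/A (Ti); 17:G/A (Ti).
Of the 5 differences, 3 transitions and 2 transversions, so the answer is 2.

2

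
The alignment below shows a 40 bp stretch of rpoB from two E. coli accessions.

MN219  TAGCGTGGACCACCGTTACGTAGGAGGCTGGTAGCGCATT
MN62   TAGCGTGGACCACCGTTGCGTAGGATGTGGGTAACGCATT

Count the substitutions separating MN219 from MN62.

5

The sequences differ at positions 18 (A/G), 26 (G/T), 28 (C/T), 29 (T/G), 34 (G/A).
That gives 5 mismatches out of 40 aligned sites, so the Hamming distance is 5.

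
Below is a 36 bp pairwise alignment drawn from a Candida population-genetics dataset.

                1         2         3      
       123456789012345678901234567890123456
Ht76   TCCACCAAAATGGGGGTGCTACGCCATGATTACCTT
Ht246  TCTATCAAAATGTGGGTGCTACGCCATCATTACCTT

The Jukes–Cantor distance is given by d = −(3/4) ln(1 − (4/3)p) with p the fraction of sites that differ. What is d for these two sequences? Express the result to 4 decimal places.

0.1203

Differing sites — 3:C/T; 5:C/T; 13:G/T; 28:G/C.
p = 4/36 = 0.111111.
d = −0.75 · ln(1 − (4/3)·0.111111) = −0.75 · ln(0.851852) = −0.75 · (-0.160342) = 0.1203.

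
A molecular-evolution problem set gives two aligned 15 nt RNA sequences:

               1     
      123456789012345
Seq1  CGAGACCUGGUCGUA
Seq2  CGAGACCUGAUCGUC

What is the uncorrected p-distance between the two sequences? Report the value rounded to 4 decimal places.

The sequences differ at positions 10 (G/A), 15 (A/C).
There are 2 differences over 15 sites, so p = 2/15 = 0.1333.

0.1333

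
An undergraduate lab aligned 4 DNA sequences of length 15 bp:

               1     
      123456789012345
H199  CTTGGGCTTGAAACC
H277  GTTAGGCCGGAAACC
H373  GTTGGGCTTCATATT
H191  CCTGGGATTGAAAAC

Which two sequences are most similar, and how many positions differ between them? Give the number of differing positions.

Pairwise Hamming distances:
  H199 vs H277: 4
  H199 vs H373: 5
  H199 vs H191: 3
  H277 vs H373: 7
  H277 vs H191: 7
  H373 vs H191: 7
The smallest is 3, between H199 and H191.

3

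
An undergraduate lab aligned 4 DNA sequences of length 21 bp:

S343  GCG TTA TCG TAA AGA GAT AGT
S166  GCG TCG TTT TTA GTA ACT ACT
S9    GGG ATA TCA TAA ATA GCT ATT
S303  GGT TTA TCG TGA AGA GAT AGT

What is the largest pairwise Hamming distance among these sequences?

Pairwise Hamming distances:
  S343 vs S166: 10
  S343 vs S9: 6
  S343 vs S303: 3
  S166 vs S9: 10
  S166 vs S303: 12
  S9 vs S303: 7
The largest is 12, between S166 and S303.

12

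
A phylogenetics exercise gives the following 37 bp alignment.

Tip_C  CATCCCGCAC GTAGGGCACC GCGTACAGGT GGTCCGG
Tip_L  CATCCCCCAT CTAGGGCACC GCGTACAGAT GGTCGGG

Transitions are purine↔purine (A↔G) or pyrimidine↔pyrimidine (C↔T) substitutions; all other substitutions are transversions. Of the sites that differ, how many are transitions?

The sequences differ at positions 7 (G/C, transversion), 10 (C/T, transition), 11 (G/C, transversion), 29 (G/A, transition), 35 (C/G, transversion).
Of the 5 differences, 2 transitions and 3 transversions, so the answer is 2.

2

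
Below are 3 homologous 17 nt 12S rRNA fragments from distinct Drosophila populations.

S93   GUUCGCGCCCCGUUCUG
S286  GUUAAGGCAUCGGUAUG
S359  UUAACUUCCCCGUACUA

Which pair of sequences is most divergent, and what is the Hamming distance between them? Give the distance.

Pairwise Hamming distances:
  S93 vs S286: 7
  S93 vs S359: 8
  S286 vs S359: 11
The largest is 11, between S286 and S359.

11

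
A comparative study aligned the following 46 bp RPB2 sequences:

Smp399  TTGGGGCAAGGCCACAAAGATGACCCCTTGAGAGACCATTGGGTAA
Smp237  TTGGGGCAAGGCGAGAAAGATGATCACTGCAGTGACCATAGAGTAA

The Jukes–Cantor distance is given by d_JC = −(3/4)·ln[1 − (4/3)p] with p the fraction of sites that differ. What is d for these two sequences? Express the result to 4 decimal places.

Differing sites — 13:C/G; 15:C/G; 24:C/T; 26:C/A; 29:T/G; 30:G/C; 33:A/T; 40:T/A; 42:G/A.
p = 9/46 = 0.195652.
d = −0.75 · ln(1 − (4/3)·0.195652) = −0.75 · ln(0.739131) = −0.75 · (-0.302280) = 0.2267.

0.2267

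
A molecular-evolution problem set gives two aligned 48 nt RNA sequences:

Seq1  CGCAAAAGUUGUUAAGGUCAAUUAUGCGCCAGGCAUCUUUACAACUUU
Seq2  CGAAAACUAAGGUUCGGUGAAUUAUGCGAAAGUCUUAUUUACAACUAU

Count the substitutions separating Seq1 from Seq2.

15

Mismatches occur at site 3 (C↔A), site 7 (A↔C), site 8 (G↔U), site 9 (U↔A), site 10 (U↔A), site 12 (U↔G), site 14 (A↔U), site 15 (A↔C), site 19 (C↔G), site 29 (C↔A), site 30 (C↔A), site 33 (G↔U), site 35 (A↔U), site 37 (C↔A), site 47 (U↔A).
That gives 15 mismatches out of 48 aligned sites, so the Hamming distance is 15.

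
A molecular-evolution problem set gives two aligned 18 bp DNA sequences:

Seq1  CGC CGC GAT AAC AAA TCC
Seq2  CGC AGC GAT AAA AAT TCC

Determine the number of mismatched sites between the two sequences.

The sequences differ at positions 4 (C/A), 12 (C/A), 15 (A/T).
That gives 3 mismatches out of 18 aligned sites, so the Hamming distance is 3.

3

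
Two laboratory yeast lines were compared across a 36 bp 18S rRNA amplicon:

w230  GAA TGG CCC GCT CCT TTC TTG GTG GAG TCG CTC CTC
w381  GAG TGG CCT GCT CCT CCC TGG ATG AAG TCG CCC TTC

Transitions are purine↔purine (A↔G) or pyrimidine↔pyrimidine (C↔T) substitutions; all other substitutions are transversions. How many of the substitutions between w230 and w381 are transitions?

8

Mismatches occur at site 3 (A/G, transition), site 9 (C/T, transition), site 16 (T/C, transition), site 17 (T/C, transition), site 20 (T/G, transversion), site 22 (G/A, transition), site 25 (G/A, transition), site 32 (T/C, transition), site 34 (C/T, transition).
Of the 9 differences, 8 transitions and 1 transversion, so the answer is 8.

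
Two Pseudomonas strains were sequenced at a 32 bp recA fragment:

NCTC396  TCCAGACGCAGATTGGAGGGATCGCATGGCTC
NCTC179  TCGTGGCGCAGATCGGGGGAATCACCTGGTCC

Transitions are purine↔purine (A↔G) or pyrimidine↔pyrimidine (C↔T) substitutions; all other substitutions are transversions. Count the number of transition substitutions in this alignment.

The sequences differ at positions 3 (C/G, transversion), 4 (A/T, transversion), 6 (A/G, transition), 14 (T/C, transition), 17 (A/G, transition), 20 (G/A, transition), 24 (G/A, transition), 26 (A/C, transversion), 30 (C/T, transition), 31 (T/C, transition).
Of the 10 differences, 7 transitions and 3 transversions, so the answer is 7.

7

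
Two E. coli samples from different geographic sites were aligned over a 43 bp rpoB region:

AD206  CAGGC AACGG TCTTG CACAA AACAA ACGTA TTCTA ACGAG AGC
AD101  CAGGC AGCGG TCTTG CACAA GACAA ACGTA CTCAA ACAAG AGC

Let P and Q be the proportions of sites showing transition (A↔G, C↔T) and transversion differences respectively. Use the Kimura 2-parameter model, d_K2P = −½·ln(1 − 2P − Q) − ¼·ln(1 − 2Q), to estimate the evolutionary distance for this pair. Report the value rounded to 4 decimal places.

Mismatches occur at site 7 (A→G, transition), site 21 (A→G, transition), site 31 (T→C, transition), site 34 (T→A, transversion), site 38 (G→A, transition).
Of the 5 differences, 4 transitions and 1 transversion over 43 sites: P = 4/43 = 0.093023, Q = 1/43 = 0.023256.
d = −0.5·ln(0.790698) − 0.25·ln(0.953488) = −0.5·(-0.234839) − 0.25·(-0.047628) = 0.1293.

0.1293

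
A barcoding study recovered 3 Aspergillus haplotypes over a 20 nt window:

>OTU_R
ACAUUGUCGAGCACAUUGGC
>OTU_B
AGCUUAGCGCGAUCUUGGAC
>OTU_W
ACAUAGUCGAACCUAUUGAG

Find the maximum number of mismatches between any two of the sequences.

13

Pairwise Hamming distances:
  OTU_R vs OTU_B: 10
  OTU_R vs OTU_W: 6
  OTU_B vs OTU_W: 13
The largest is 13, between OTU_B and OTU_W.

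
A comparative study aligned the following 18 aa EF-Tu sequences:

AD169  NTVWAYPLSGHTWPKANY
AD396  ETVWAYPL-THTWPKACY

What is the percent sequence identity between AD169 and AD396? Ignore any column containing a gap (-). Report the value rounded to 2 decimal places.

Excluding the 1 gap column leaves 17 comparable sites.
Differing sites — 1:N/E; 10:G/T; 17:N/C.
14 of the 17 comparable sites match, so the percent identity is 14/17 × 100 = 82.35%.

82.35%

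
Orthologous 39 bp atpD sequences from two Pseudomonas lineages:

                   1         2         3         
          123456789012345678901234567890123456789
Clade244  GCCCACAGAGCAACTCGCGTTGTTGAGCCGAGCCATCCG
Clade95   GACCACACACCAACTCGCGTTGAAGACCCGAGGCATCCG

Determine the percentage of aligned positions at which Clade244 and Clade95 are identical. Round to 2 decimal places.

Differing sites — 2:C/A; 8:G/C; 10:G/C; 23:T/A; 24:T/A; 27:G/C; 33:C/G.
32 of the 39 sites match, so the percent identity is 32/39 × 100 = 82.05%.

82.05%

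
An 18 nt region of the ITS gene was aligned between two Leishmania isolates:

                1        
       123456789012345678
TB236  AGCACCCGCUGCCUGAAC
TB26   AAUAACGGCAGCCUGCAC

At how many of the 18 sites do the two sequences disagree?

6

Differing sites — 2:G/A; 3:C/U; 5:C/A; 7:C/G; 10:U/A; 16:A/C.
That gives 6 mismatches out of 18 aligned sites, so the Hamming distance is 6.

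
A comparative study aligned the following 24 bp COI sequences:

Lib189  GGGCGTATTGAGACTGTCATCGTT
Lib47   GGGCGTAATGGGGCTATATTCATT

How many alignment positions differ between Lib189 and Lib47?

Mismatches occur at site 8 (T↔A), site 11 (A↔G), site 13 (A↔G), site 16 (G↔A), site 18 (C↔A), site 19 (A↔T), site 22 (G↔A).
That gives 7 mismatches out of 24 aligned sites, so the Hamming distance is 7.

7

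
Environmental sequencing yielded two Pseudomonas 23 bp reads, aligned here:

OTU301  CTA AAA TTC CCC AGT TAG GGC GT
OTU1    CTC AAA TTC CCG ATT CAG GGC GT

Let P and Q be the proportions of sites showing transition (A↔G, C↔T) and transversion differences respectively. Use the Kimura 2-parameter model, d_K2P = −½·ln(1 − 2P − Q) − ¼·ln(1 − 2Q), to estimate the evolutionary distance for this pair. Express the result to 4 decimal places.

0.1981

The sequences differ at positions 3 (A/C, transversion), 12 (C/G, transversion), 14 (G/T, transversion), 16 (T/C, transition).
Of the 4 differences, 1 transition and 3 transversions over 23 sites: P = 1/23 = 0.043478, Q = 3/23 = 0.130435.
d = −0.5·ln(0.782609) − 0.25·ln(0.739130) = −0.5·(-0.245122) − 0.25·(-0.302281) = 0.1981.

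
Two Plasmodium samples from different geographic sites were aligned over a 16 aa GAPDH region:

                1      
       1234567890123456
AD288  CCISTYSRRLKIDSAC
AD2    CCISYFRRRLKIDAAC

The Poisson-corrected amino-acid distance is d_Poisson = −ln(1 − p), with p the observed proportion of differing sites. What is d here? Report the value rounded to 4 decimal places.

Mismatches occur at site 5 (T/Y), site 6 (Y/F), site 7 (S/R), site 14 (S/A).
p = 4/16 = 0.250000.
d = −ln(1 − 0.250000) = −ln(0.750000) = 0.2877.

0.2877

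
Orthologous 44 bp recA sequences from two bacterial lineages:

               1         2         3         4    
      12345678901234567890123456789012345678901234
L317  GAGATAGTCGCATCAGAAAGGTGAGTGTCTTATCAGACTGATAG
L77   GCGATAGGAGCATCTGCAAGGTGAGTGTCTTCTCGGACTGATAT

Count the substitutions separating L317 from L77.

8

The sequences differ at positions 2 (A/C), 8 (T/G), 9 (C/A), 15 (A/T), 17 (A/C), 32 (A/C), 35 (A/G), 44 (G/T).
That gives 8 mismatches out of 44 aligned sites, so the Hamming distance is 8.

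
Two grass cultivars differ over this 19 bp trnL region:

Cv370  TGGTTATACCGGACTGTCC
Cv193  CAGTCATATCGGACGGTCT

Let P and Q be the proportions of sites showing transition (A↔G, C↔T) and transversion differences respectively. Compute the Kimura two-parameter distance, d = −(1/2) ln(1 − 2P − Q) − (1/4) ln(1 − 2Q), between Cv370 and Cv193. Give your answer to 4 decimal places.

0.4603

The sequences differ at positions 1 (T/C, transition), 2 (G/A, transition), 5 (T/C, transition), 9 (C/T, transition), 15 (T/G, transversion), 19 (C/T, transition).
Of the 6 differences, 5 transitions and 1 transversion over 19 sites: P = 5/19 = 0.263158, Q = 1/19 = 0.052632.
d = −0.5·ln(0.421052) − 0.25·ln(0.894736) = −0.5·(-0.864999) − 0.25·(-0.111227) = 0.4603.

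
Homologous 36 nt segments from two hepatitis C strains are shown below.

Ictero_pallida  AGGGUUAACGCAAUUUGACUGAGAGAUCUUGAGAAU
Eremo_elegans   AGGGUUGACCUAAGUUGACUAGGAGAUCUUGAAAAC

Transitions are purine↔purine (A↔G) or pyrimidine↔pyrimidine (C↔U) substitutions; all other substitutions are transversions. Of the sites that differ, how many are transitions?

6

Differing sites — 7:A/G (Ti); 10:G/C (Tv); 11:C/U (Ti); 14:U/G (Tv); 21:G/A (Ti); 22:A/G (Ti); 33:G/A (Ti); 36:U/C (Ti).
Of the 8 differences, 6 transitions and 2 transversions, so the answer is 6.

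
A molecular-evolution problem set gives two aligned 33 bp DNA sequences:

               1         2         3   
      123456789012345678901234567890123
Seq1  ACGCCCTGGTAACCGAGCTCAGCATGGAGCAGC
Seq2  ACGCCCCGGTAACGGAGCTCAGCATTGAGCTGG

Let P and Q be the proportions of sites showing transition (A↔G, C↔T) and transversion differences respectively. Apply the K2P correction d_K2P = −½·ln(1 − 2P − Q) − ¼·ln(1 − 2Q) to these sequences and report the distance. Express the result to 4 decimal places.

The sequences differ at positions 7 (T/C, transition), 14 (C/G, transversion), 26 (G/T, transversion), 31 (A/T, transversion), 33 (C/G, transversion).
Of the 5 differences, 1 transition and 4 transversions over 33 sites: P = 1/33 = 0.030303, Q = 4/33 = 0.121212.
d = −0.5·ln(0.818182) − 0.25·ln(0.757576) = −0.5·(-0.200670) − 0.25·(-0.277631) = 0.1697.

0.1697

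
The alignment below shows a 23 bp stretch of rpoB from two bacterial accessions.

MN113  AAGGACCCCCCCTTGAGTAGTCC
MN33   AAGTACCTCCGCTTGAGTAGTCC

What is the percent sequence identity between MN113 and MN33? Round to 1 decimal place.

The sequences differ at positions 4 (G/T), 8 (C/T), 11 (C/G).
20 of the 23 sites match, so the percent identity is 20/23 × 100 = 87.0%.

87.0%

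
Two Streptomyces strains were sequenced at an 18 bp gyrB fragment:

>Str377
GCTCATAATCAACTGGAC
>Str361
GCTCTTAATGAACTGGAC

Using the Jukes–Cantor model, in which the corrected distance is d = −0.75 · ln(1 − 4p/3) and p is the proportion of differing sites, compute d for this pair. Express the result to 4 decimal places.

Differing sites — 5:A/T; 10:C/G.
p = 2/18 = 0.111111.
d = −0.75 · ln(1 − (4/3)·0.111111) = −0.75 · ln(0.851852) = −0.75 · (-0.160342) = 0.1203.

0.1203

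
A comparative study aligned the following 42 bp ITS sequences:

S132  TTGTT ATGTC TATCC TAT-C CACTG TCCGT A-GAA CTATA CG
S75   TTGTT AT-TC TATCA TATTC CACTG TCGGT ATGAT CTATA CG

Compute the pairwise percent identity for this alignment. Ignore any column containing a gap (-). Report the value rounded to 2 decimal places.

Excluding the 3 gap columns leaves 39 comparable sites.
Mismatches occur at site 15 (C↔A), site 28 (C↔G), site 35 (A↔T).
36 of the 39 comparable sites match, so the percent identity is 36/39 × 100 = 92.31%.

92.31%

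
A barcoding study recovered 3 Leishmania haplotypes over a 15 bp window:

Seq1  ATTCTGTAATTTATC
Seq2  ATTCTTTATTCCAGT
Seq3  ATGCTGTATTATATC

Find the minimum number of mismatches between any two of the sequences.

Pairwise Hamming distances:
  Seq1 vs Seq2: 6
  Seq1 vs Seq3: 3
  Seq2 vs Seq3: 6
The smallest is 3, between Seq1 and Seq3.

3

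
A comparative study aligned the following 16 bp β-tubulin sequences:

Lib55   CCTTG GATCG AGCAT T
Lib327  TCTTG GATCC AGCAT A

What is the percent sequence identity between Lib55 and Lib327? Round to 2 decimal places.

81.25%

Differing sites — 1:C/T; 10:G/C; 16:T/A.
13 of the 16 sites match, so the percent identity is 13/16 × 100 = 81.25%.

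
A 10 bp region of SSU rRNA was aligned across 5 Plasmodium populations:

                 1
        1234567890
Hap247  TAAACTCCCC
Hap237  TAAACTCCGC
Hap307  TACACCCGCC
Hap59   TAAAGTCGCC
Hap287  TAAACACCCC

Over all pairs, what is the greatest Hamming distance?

Pairwise Hamming distances:
  Hap247 vs Hap237: 1
  Hap247 vs Hap307: 3
  Hap247 vs Hap59: 2
  Hap247 vs Hap287: 1
  Hap237 vs Hap307: 4
  Hap237 vs Hap59: 3
  Hap237 vs Hap287: 2
  Hap307 vs Hap59: 3
  Hap307 vs Hap287: 3
  Hap59 vs Hap287: 3
The largest is 4, between Hap237 and Hap307.

4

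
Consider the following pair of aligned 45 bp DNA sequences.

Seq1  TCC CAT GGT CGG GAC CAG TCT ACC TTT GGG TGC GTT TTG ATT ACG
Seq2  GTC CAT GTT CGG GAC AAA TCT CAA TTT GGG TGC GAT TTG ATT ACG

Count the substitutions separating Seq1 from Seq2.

9

Mismatches occur at site 1 (T/G), site 2 (C/T), site 8 (G/T), site 16 (C/A), site 18 (G/A), site 22 (A/C), site 23 (C/A), site 24 (C/A), site 35 (T/A).
That gives 9 mismatches out of 45 aligned sites, so the Hamming distance is 9.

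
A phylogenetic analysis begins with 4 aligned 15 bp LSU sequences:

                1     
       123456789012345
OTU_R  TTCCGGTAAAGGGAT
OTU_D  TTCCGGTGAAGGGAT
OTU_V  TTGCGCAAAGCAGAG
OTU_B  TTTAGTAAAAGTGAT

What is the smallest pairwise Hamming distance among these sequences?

1

Pairwise Hamming distances:
  OTU_R vs OTU_D: 1
  OTU_R vs OTU_V: 7
  OTU_R vs OTU_B: 5
  OTU_D vs OTU_V: 8
  OTU_D vs OTU_B: 6
  OTU_V vs OTU_B: 7
The smallest is 1, between OTU_R and OTU_D.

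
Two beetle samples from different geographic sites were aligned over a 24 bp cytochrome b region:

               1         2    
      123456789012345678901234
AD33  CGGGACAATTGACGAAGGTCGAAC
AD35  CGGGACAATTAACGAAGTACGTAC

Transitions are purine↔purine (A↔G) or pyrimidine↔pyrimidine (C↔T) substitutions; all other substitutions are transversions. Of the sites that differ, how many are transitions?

Mismatches occur at site 11 (G/A, transition), site 18 (G/T, transversion), site 19 (T/A, transversion), site 22 (A/T, transversion).
Of the 4 differences, 1 transition and 3 transversions, so the answer is 1.

1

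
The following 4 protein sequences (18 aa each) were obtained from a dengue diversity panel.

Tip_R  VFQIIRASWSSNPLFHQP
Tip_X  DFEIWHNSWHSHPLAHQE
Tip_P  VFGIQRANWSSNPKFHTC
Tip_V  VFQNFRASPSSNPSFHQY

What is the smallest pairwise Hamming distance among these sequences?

5

Pairwise Hamming distances:
  Tip_R vs Tip_X: 9
  Tip_R vs Tip_P: 6
  Tip_R vs Tip_V: 5
  Tip_X vs Tip_P: 12
  Tip_X vs Tip_V: 12
  Tip_P vs Tip_V: 8
The smallest is 5, between Tip_R and Tip_V.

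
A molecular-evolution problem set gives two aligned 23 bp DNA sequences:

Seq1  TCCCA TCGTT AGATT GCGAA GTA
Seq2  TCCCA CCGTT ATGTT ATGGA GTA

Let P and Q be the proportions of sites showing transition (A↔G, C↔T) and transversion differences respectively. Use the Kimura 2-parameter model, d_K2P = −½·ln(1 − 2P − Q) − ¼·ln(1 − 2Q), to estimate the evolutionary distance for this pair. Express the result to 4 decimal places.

Mismatches occur at site 6 (T/C, transition), site 12 (G/T, transversion), site 13 (A/G, transition), site 16 (G/A, transition), site 17 (C/T, transition), site 19 (A/G, transition).
Of the 6 differences, 5 transitions and 1 transversion over 23 sites: P = 5/23 = 0.217391, Q = 1/23 = 0.043478.
d = −0.5·ln(0.521740) − 0.25·ln(0.913044) = −0.5·(-0.650586) − 0.25·(-0.090971) = 0.3480.

0.3480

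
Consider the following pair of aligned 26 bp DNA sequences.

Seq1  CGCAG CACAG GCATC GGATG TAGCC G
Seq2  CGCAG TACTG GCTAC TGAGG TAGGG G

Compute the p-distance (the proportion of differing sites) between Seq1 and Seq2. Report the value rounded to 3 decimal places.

The sequences differ at positions 6 (C/T), 9 (A/T), 13 (A/T), 14 (T/A), 16 (G/T), 19 (T/G), 24 (C/G), 25 (C/G).
There are 8 differences over 26 sites, so p = 8/26 = 0.308.

0.308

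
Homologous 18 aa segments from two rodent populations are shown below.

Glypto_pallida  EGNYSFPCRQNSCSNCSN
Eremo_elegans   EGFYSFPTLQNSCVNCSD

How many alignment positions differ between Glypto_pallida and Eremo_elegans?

5

Differing sites — 3:N/F; 8:C/T; 9:R/L; 14:S/V; 18:N/D.
That gives 5 mismatches out of 18 aligned sites, so the Hamming distance is 5.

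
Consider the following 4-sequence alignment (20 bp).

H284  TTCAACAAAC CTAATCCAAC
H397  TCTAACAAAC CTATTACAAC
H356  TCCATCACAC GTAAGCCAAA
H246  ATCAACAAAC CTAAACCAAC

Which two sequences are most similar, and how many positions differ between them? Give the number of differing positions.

Pairwise Hamming distances:
  H284 vs H397: 4
  H284 vs H356: 6
  H284 vs H246: 2
  H397 vs H356: 8
  H397 vs H246: 6
  H356 vs H246: 7
The smallest is 2, between H284 and H246.

2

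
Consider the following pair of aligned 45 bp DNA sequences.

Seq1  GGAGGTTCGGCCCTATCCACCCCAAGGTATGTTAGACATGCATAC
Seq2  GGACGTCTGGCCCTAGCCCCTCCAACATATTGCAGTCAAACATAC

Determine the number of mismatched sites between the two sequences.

Differing sites — 4:G/C; 7:T/C; 8:C/T; 16:T/G; 19:A/C; 21:C/T; 26:G/C; 27:G/A; 31:G/T; 32:T/G; 33:T/C; 36:A/T; 39:T/A; 40:G/A.
That gives 14 mismatches out of 45 aligned sites, so the Hamming distance is 14.

14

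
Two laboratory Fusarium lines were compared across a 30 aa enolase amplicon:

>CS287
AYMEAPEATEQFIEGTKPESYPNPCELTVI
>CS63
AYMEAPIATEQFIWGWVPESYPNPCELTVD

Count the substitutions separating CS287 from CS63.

Differing sites — 7:E/I; 14:E/W; 16:T/W; 17:K/V; 30:I/D.
That gives 5 mismatches out of 30 aligned sites, so the Hamming distance is 5.

5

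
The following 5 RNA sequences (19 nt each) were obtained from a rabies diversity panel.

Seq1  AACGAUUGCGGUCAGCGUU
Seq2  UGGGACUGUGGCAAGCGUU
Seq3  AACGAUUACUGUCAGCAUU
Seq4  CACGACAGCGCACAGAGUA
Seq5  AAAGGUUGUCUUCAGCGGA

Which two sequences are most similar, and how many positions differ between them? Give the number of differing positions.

3

Pairwise Hamming distances:
  Seq1 vs Seq2: 7
  Seq1 vs Seq3: 3
  Seq1 vs Seq4: 7
  Seq1 vs Seq5: 7
  Seq2 vs Seq3: 10
  Seq2 vs Seq4: 10
  Seq2 vs Seq5: 11
  Seq3 vs Seq4: 10
  Seq3 vs Seq5: 9
  Seq4 vs Seq5: 11
The smallest is 3, between Seq1 and Seq3.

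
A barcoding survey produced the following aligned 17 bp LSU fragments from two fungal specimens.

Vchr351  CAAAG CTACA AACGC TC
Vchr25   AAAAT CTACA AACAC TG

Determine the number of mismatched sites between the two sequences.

The sequences differ at positions 1 (C/A), 5 (G/T), 14 (G/A), 17 (C/G).
That gives 4 mismatches out of 17 aligned sites, so the Hamming distance is 4.

4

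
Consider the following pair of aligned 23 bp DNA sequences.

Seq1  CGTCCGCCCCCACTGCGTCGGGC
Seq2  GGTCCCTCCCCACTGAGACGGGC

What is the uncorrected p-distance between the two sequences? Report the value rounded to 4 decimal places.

The sequences differ at positions 1 (C/G), 6 (G/C), 7 (C/T), 16 (C/A), 18 (T/A).
There are 5 differences over 23 sites, so p = 5/23 = 0.2174.

0.2174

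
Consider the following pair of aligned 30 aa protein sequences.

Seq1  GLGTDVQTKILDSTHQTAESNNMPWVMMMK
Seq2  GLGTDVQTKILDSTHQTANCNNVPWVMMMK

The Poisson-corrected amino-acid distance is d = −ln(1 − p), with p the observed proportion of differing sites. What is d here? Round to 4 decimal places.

The sequences differ at positions 19 (E/N), 20 (S/C), 23 (M/V).
p = 3/30 = 0.100000.
d = −ln(1 − 0.100000) = −ln(0.900000) = 0.1054.

0.1054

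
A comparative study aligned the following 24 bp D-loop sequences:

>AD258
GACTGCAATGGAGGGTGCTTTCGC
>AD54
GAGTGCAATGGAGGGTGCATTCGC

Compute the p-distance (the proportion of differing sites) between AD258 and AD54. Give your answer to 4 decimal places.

0.0833

Differing sites — 3:C/G; 19:T/A.
There are 2 differences over 24 sites, so p = 2/24 = 0.0833.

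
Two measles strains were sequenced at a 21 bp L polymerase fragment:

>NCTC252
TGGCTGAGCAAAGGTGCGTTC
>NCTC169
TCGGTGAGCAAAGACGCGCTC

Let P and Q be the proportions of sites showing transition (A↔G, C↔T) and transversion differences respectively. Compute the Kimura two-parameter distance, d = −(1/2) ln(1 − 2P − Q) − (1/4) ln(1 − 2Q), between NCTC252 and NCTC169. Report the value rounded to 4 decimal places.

Mismatches occur at site 2 (G↔C, transversion), site 4 (C↔G, transversion), site 14 (G↔A, transition), site 15 (T↔C, transition), site 19 (T↔C, transition).
Of the 5 differences, 3 transitions and 2 transversions over 21 sites: P = 3/21 = 0.142857, Q = 2/21 = 0.095238.
d = −0.5·ln(0.619048) − 0.25·ln(0.809524) = −0.5·(-0.479572) − 0.25·(-0.211309) = 0.2926.

0.2926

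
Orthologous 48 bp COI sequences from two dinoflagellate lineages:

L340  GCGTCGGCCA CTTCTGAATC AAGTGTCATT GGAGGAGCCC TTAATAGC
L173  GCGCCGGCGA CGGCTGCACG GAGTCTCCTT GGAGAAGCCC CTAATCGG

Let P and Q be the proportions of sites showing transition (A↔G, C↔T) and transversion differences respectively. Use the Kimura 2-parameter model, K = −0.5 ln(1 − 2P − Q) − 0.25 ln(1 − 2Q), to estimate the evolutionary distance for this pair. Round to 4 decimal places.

The sequences differ at positions 4 (T/C, transition), 9 (C/G, transversion), 12 (T/G, transversion), 13 (T/G, transversion), 17 (A/C, transversion), 19 (T/C, transition), 20 (C/G, transversion), 21 (A/G, transition), 25 (G/C, transversion), 28 (A/C, transversion), 35 (G/A, transition), 41 (T/C, transition), 46 (A/C, transversion), 48 (C/G, transversion).
Of the 14 differences, 5 transitions and 9 transversions over 48 sites: P = 5/48 = 0.104167, Q = 9/48 = 0.187500.
d = −0.5·ln(0.604166) − 0.25·ln(0.625000) = −0.5·(-0.503906) − 0.25·(-0.470004) = 0.3695.

0.3695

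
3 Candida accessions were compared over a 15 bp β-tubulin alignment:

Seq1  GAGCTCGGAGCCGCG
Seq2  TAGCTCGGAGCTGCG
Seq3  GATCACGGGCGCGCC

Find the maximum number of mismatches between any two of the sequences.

Pairwise Hamming distances:
  Seq1 vs Seq2: 2
  Seq1 vs Seq3: 6
  Seq2 vs Seq3: 8
The largest is 8, between Seq2 and Seq3.

8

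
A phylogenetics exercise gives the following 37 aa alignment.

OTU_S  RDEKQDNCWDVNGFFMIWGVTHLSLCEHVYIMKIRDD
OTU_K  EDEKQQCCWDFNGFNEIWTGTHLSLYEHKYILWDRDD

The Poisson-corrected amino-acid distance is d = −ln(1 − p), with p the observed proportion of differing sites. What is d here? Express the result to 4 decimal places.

0.4329

Differing sites — 1:R/E; 6:D/Q; 7:N/C; 11:V/F; 15:F/N; 16:M/E; 19:G/T; 20:V/G; 26:C/Y; 29:V/K; 32:M/L; 33:K/W; 34:I/D.
p = 13/37 = 0.351351.
d = −ln(1 − 0.351351) = −ln(0.648649) = 0.4329.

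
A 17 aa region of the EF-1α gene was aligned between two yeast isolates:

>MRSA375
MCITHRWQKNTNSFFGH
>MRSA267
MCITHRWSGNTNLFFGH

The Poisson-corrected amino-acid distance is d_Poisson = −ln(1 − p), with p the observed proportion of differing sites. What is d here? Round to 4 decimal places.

0.1942

The sequences differ at positions 8 (Q/S), 9 (K/G), 13 (S/L).
p = 3/17 = 0.176471.
d = −ln(1 − 0.176471) = −ln(0.823529) = 0.1942.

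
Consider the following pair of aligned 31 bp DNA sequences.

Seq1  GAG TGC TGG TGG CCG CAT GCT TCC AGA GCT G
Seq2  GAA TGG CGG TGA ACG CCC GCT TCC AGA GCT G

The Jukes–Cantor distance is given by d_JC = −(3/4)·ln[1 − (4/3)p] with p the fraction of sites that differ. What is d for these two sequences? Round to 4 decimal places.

0.2687

The sequences differ at positions 3 (G/A), 6 (C/G), 7 (T/C), 12 (G/A), 13 (C/A), 17 (A/C), 18 (T/C).
p = 7/31 = 0.225806.
d = −0.75 · ln(1 − (4/3)·0.225806) = −0.75 · ln(0.698925) = −0.75 · (-0.358212) = 0.2687.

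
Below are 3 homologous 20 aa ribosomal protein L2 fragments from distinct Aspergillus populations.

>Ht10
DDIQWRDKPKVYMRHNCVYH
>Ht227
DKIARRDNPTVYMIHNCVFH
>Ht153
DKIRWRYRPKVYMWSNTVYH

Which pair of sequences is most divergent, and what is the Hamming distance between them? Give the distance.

Pairwise Hamming distances:
  Ht10 vs Ht227: 7
  Ht10 vs Ht153: 7
  Ht227 vs Ht153: 9
The largest is 9, between Ht227 and Ht153.

9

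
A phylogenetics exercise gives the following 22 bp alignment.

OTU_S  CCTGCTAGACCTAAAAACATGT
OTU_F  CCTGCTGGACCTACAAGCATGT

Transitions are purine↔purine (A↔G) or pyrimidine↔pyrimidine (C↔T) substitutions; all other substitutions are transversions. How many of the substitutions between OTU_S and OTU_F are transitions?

Differing sites — 7:A/G (Ti); 14:A/C (Tv); 17:A/G (Ti).
Of the 3 differences, 2 transitions and 1 transversion, so the answer is 2.

2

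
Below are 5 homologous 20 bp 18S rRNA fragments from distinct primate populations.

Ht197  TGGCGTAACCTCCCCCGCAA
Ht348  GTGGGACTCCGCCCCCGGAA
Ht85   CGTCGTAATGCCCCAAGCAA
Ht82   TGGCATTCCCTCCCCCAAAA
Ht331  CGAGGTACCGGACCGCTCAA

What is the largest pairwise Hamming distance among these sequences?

13

Pairwise Hamming distances:
  Ht197 vs Ht348: 8
  Ht197 vs Ht85: 7
  Ht197 vs Ht82: 5
  Ht197 vs Ht331: 9
  Ht348 vs Ht85: 13
  Ht348 vs Ht82: 10
  Ht348 vs Ht331: 11
  Ht85 vs Ht82: 12
  Ht85 vs Ht331: 9
  Ht82 vs Ht331: 11
The largest is 13, between Ht348 and Ht85.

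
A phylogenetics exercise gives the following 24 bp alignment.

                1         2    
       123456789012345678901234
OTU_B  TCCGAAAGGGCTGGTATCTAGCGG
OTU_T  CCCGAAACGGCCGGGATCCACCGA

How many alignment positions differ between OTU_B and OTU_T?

The sequences differ at positions 1 (T/C), 8 (G/C), 12 (T/C), 15 (T/G), 19 (T/C), 21 (G/C), 24 (G/A).
That gives 7 mismatches out of 24 aligned sites, so the Hamming distance is 7.

7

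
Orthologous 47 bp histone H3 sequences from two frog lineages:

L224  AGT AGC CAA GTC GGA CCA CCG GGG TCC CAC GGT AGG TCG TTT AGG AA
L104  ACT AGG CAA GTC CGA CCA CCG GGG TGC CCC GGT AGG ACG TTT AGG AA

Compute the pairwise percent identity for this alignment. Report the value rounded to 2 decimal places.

Differing sites — 2:G/C; 6:C/G; 13:G/C; 26:C/G; 29:A/C; 37:T/A.
41 of the 47 sites match, so the percent identity is 41/47 × 100 = 87.23%.

87.23%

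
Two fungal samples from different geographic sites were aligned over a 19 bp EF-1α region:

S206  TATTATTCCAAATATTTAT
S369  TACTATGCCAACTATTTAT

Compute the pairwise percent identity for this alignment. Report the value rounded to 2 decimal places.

Differing sites — 3:T/C; 7:T/G; 12:A/C.
16 of the 19 sites match, so the percent identity is 16/19 × 100 = 84.21%.

84.21%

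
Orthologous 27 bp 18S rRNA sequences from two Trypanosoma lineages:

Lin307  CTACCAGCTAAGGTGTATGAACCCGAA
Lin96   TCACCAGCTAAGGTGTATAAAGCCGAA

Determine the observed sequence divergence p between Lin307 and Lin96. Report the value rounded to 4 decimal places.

Differing sites — 1:C/T; 2:T/C; 19:G/A; 22:C/G.
There are 4 differences over 27 sites, so p = 4/27 = 0.1481.

0.1481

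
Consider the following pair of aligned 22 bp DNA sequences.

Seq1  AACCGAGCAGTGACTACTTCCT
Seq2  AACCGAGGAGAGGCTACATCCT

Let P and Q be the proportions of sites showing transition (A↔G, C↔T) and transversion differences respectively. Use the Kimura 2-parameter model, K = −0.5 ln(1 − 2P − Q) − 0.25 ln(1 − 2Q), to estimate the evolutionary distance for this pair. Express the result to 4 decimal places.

0.2085

The sequences differ at positions 8 (C/G, transversion), 11 (T/A, transversion), 13 (A/G, transition), 18 (T/A, transversion).
Of the 4 differences, 1 transition and 3 transversions over 22 sites: P = 1/22 = 0.045455, Q = 3/22 = 0.136364.
d = −0.5·ln(0.772726) − 0.25·ln(0.727272) = −0.5·(-0.257831) − 0.25·(-0.318455) = 0.2085.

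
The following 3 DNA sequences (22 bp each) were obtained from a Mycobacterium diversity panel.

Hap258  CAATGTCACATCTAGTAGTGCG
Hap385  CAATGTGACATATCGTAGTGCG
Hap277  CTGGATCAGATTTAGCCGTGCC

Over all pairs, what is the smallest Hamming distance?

Pairwise Hamming distances:
  Hap258 vs Hap385: 3
  Hap258 vs Hap277: 9
  Hap385 vs Hap277: 11
The smallest is 3, between Hap258 and Hap385.

3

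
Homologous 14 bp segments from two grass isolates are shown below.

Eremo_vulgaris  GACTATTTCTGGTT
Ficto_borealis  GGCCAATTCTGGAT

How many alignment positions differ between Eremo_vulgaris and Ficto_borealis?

The sequences differ at positions 2 (A/G), 4 (T/C), 6 (T/A), 13 (T/A).
That gives 4 mismatches out of 14 aligned sites, so the Hamming distance is 4.

4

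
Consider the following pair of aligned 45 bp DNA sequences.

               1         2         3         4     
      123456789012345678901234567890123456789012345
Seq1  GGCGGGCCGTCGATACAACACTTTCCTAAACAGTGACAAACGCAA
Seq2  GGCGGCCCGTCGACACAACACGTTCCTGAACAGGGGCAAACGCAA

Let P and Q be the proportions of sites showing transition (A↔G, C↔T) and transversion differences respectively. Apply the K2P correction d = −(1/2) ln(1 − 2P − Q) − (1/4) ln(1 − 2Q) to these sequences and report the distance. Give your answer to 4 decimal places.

Mismatches occur at site 6 (G/C, transversion), site 14 (T/C, transition), site 22 (T/G, transversion), site 28 (A/G, transition), site 34 (T/G, transversion), site 36 (A/G, transition).
Of the 6 differences, 3 transitions and 3 transversions over 45 sites: P = 3/45 = 0.066667, Q = 3/45 = 0.066667.
d = −0.5·ln(0.799999) − 0.25·ln(0.866666) = −0.5·(-0.223145) − 0.25·(-0.143102) = 0.1473.

0.1473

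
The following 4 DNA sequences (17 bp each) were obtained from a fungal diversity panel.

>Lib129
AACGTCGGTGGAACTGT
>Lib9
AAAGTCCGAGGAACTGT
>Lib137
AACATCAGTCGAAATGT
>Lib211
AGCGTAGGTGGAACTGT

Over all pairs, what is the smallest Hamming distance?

Pairwise Hamming distances:
  Lib129 vs Lib9: 3
  Lib129 vs Lib137: 4
  Lib129 vs Lib211: 2
  Lib9 vs Lib137: 6
  Lib9 vs Lib211: 5
  Lib137 vs Lib211: 6
The smallest is 2, between Lib129 and Lib211.

2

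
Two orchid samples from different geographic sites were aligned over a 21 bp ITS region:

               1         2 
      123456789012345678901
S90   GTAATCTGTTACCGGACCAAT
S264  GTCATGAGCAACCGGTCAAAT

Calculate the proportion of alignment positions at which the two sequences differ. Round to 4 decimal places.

0.3333

Differing sites — 3:A/C; 6:C/G; 7:T/A; 9:T/C; 10:T/A; 16:A/T; 18:C/A.
There are 7 differences over 21 sites, so p = 7/21 = 0.3333.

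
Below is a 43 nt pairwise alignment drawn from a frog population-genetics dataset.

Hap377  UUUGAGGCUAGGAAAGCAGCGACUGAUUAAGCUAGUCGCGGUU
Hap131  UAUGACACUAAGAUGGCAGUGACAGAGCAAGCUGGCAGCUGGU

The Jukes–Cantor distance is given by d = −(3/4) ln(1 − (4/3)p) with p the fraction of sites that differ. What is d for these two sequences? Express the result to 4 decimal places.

The sequences differ at positions 2 (U/A), 6 (G/C), 7 (G/A), 11 (G/A), 14 (A/U), 15 (A/G), 20 (C/U), 24 (U/A), 27 (U/G), 28 (U/C), 34 (A/G), 36 (U/C), 37 (C/A), 40 (G/U), 42 (U/G).
p = 15/43 = 0.348837.
d = −0.75 · ln(1 − (4/3)·0.348837) = −0.75 · ln(0.534884) = −0.75 · (-0.625705) = 0.4693.

0.4693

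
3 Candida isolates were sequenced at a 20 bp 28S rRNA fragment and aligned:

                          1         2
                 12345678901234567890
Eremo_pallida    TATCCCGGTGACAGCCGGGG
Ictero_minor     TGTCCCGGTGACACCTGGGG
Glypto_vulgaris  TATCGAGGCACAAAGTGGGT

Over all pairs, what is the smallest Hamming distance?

3

Pairwise Hamming distances:
  Eremo_pallida vs Ictero_minor: 3
  Eremo_pallida vs Glypto_vulgaris: 10
  Ictero_minor vs Glypto_vulgaris: 10
The smallest is 3, between Eremo_pallida and Ictero_minor.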